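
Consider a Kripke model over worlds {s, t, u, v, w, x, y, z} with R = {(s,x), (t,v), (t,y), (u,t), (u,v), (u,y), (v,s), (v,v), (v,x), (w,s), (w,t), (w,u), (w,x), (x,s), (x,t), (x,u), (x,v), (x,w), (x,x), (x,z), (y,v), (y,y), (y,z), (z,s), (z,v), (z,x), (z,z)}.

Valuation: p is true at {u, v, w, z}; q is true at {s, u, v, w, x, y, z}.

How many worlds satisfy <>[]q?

7

s: successors {x}; []q there: x:F. ✗
t: successors {v, y}; []q there: v:T, y:T. ✓
u: successors {t, v, y}; []q there: t:T, v:T, y:T. ✓
v: successors {s, v, x}; []q there: s:T, v:T, x:F. ✓
w: successors {s, t, u, x}; []q there: s:T, t:T, u:F, x:F. ✓
x: successors {s, t, u, v, w, x, z}; []q there: s:T, t:T, u:F, v:T, w:F, x:F, z:T. ✓
y: successors {v, y, z}; []q there: v:T, y:T, z:T. ✓
z: successors {s, v, x, z}; []q there: s:T, v:T, x:F, z:T. ✓
Satisfying worlds: {t, u, v, w, x, y, z}.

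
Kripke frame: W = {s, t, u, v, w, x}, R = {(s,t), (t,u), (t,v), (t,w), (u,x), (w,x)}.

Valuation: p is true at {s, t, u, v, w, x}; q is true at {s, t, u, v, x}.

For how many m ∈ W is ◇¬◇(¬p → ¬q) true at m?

3

s: successors {t}; ¬◇(¬p → ¬q) there: t:F. ✗
t: successors {u, v, w}; ¬◇(¬p → ¬q) there: u:F, v:T, w:F. ✓
u: successors {x}; ¬◇(¬p → ¬q) there: x:T. ✓
v: no successors, so ◇¬◇(¬p → ¬q) fails. ✗
w: successors {x}; ¬◇(¬p → ¬q) there: x:T. ✓
x: no successors, so ◇¬◇(¬p → ¬q) fails. ✗
Satisfying worlds: {t, u, w}.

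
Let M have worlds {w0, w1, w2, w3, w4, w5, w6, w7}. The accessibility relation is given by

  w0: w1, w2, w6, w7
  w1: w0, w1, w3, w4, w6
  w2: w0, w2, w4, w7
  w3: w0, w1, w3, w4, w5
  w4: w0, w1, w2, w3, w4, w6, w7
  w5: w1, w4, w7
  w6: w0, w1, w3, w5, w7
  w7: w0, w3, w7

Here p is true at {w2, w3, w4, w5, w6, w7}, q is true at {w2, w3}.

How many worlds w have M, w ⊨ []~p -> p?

w0: []~p is F, p is F. ✓
w1: []~p is F, p is F. ✓
w2: []~p is F, p is T. ✓
w3: []~p is F, p is T. ✓
w4: []~p is F, p is T. ✓
w5: []~p is F, p is T. ✓
w6: []~p is F, p is T. ✓
w7: []~p is F, p is T. ✓
Satisfying worlds: {w0, w1, w2, w3, w4, w5, w6, w7}.

8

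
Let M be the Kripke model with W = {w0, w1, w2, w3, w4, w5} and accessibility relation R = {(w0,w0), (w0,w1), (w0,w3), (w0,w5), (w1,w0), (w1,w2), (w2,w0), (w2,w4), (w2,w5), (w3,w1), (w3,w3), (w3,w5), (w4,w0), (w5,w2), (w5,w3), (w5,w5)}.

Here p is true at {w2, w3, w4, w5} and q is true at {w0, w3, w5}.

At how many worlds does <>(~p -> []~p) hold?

w0: successors {w0, w1, w3, w5}; ~p -> []~p there: w0:F, w1:F, w3:T, w5:T. ✓
w1: successors {w0, w2}; ~p -> []~p there: w0:F, w2:T. ✓
w2: successors {w0, w4, w5}; ~p -> []~p there: w0:F, w4:T, w5:T. ✓
w3: successors {w1, w3, w5}; ~p -> []~p there: w1:F, w3:T, w5:T. ✓
w4: successors {w0}; ~p -> []~p there: w0:F. ✗
w5: successors {w2, w3, w5}; ~p -> []~p there: w2:T, w3:T, w5:T. ✓
Satisfying worlds: {w0, w1, w2, w3, w5}.

5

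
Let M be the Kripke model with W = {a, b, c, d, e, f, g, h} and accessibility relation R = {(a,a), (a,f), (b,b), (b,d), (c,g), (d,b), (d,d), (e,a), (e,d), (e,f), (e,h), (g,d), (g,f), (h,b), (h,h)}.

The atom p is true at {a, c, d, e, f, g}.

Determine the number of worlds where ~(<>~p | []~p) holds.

a: <>~p | []~p is F. ✓
b: <>~p | []~p is T. ✗
c: <>~p | []~p is F. ✓
d: <>~p | []~p is T. ✗
e: <>~p | []~p is T. ✗
f: <>~p | []~p is T. ✗
g: <>~p | []~p is F. ✓
h: <>~p | []~p is T. ✗
Satisfying worlds: {a, c, g}.

3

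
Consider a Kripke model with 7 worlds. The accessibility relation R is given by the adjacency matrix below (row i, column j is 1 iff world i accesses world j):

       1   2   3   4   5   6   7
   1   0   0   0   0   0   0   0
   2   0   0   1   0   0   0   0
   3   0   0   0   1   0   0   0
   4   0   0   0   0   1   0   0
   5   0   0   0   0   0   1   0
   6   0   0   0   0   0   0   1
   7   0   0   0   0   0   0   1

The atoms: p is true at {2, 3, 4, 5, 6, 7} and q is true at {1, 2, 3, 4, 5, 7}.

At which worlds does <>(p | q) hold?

1: no successors, so <>(p | q) fails. ✗
2: successors {3}; p | q there: 3:T. ✓
3: successors {4}; p | q there: 4:T. ✓
4: successors {5}; p | q there: 5:T. ✓
5: successors {6}; p | q there: 6:T. ✓
6: successors {7}; p | q there: 7:T. ✓
7: successors {7}; p | q there: 7:T. ✓

{2, 3, 4, 5, 6, 7}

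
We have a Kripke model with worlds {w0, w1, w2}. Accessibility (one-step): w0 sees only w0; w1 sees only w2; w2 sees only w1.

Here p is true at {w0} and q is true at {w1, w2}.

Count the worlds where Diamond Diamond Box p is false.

w0: successors {w0}; Diamond Box p there: w0:T. ✓
w1: successors {w2}; Diamond Box p there: w2:F. ✗
w2: successors {w1}; Diamond Box p there: w1:F. ✗
Satisfying worlds: {w0}.
So Diamond Diamond Box p fails at the other 2 worlds.

2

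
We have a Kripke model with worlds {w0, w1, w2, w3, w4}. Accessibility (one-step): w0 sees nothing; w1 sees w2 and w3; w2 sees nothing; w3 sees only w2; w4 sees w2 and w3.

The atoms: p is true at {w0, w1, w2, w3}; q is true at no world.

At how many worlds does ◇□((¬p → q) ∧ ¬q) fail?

2

w0: no successors, so ◇□((¬p → q) ∧ ¬q) fails. ✗
w1: successors {w2, w3}; □((¬p → q) ∧ ¬q) there: w2:T, w3:T. ✓
w2: no successors, so ◇□((¬p → q) ∧ ¬q) fails. ✗
w3: successors {w2}; □((¬p → q) ∧ ¬q) there: w2:T. ✓
w4: successors {w2, w3}; □((¬p → q) ∧ ¬q) there: w2:T, w3:T. ✓
Satisfying worlds: {w1, w3, w4}.
So ◇□((¬p → q) ∧ ¬q) fails at the other 2 worlds.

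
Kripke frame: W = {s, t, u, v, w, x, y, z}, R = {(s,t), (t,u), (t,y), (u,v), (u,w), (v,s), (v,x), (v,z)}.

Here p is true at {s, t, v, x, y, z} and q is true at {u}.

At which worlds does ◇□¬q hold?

{t, u, v}

s: successors {t}; □¬q there: t:F. ✗
t: successors {u, y}; □¬q there: u:T, y:T. ✓
u: successors {v, w}; □¬q there: v:T, w:T. ✓
v: successors {s, x, z}; □¬q there: s:T, x:T, z:T. ✓
w: no successors, so ◇□¬q fails. ✗
x: no successors, so ◇□¬q fails. ✗
y: no successors, so ◇□¬q fails. ✗
z: no successors, so ◇□¬q fails. ✗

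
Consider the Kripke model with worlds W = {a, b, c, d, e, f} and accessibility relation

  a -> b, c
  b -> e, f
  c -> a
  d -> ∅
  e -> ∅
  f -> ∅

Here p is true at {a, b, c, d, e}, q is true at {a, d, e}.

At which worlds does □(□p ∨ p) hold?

{a, b, c, d, e, f}

a: successors {b, c}; □p ∨ p there: b:T, c:T. ✓
b: successors {e, f}; □p ∨ p there: e:T, f:T. ✓
c: successors {a}; □p ∨ p there: a:T. ✓
d: no successors, so □(□p ∨ p) holds vacuously. ✓
e: no successors, so □(□p ∨ p) holds vacuously. ✓
f: no successors, so □(□p ∨ p) holds vacuously. ✓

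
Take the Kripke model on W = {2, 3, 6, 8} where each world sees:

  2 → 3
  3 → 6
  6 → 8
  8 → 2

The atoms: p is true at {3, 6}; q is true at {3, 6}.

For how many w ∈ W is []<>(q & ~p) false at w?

4

2: successors {3}; <>(q & ~p) there: 3:F. ✗
3: successors {6}; <>(q & ~p) there: 6:F. ✗
6: successors {8}; <>(q & ~p) there: 8:F. ✗
8: successors {2}; <>(q & ~p) there: 2:F. ✗
Satisfying worlds: ∅.
So []<>(q & ~p) fails at the other 4 worlds.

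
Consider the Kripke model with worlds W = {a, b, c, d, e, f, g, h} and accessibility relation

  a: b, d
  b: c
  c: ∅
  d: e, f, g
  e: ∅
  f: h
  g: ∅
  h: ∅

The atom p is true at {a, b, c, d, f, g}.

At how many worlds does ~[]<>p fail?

a: []<>p is T. ✗
b: []<>p is F. ✓
c: []<>p is T. ✗
d: []<>p is F. ✓
e: []<>p is T. ✗
f: []<>p is F. ✓
g: []<>p is T. ✗
h: []<>p is T. ✗
Satisfying worlds: {b, d, f}.
So ~[]<>p fails at the other 5 worlds.

5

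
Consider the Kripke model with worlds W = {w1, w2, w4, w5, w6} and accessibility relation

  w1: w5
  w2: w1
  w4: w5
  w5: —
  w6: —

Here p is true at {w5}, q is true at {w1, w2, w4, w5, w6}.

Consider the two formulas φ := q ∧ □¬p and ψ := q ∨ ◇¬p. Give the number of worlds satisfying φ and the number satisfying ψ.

3 and 5

For q ∧ □¬p:
w1: q is T, □¬p is F. ✗
w2: q is T, □¬p is T. ✓
w4: q is T, □¬p is F. ✗
w5: q is T, □¬p is T. ✓
w6: q is T, □¬p is T. ✓
— 3 worlds.
For q ∨ ◇¬p:
w1: q is T, ◇¬p is F. ✓
w2: q is T, ◇¬p is T. ✓
w4: q is T, ◇¬p is F. ✓
w5: q is T, ◇¬p is F. ✓
w6: q is T, ◇¬p is F. ✓
— 5 worlds.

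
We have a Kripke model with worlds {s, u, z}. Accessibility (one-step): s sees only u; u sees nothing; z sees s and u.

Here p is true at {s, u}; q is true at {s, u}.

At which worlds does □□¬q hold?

s: successors {u}; □¬q there: u:T. ✓
u: no successors, so □□¬q holds vacuously. ✓
z: successors {s, u}; □¬q there: s:F, u:T. ✗

{s, u}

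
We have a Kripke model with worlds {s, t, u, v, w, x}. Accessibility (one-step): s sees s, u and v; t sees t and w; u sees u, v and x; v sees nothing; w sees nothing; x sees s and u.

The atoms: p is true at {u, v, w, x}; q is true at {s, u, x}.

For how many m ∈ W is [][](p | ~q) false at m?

3

s: successors {s, u, v}; [](p | ~q) there: s:F, u:T, v:T. ✗
t: successors {t, w}; [](p | ~q) there: t:T, w:T. ✓
u: successors {u, v, x}; [](p | ~q) there: u:T, v:T, x:F. ✗
v: no successors, so [][](p | ~q) holds vacuously. ✓
w: no successors, so [][](p | ~q) holds vacuously. ✓
x: successors {s, u}; [](p | ~q) there: s:F, u:T. ✗
Satisfying worlds: {t, v, w}.
So [][](p | ~q) fails at the other 3 worlds.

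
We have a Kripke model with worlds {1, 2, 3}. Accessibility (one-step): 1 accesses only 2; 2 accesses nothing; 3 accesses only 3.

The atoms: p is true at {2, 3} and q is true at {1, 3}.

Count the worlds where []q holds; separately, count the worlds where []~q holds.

For []q:
1: successors {2}; q there: 2:F. ✗
2: no successors, so []q holds vacuously. ✓
3: successors {3}; q there: 3:T. ✓
— 2 worlds.
For []~q:
1: successors {2}; ~q there: 2:T. ✓
2: no successors, so []~q holds vacuously. ✓
3: successors {3}; ~q there: 3:F. ✗
— 2 worlds.

2 and 2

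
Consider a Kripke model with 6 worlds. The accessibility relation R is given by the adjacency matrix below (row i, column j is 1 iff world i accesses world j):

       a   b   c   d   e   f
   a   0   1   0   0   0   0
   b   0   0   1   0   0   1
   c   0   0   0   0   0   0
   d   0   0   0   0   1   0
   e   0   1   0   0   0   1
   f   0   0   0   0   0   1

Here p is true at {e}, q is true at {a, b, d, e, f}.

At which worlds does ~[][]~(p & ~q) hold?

∅

a: [][]~(p & ~q) is T. ✗
b: [][]~(p & ~q) is T. ✗
c: [][]~(p & ~q) is T. ✗
d: [][]~(p & ~q) is T. ✗
e: [][]~(p & ~q) is T. ✗
f: [][]~(p & ~q) is T. ✗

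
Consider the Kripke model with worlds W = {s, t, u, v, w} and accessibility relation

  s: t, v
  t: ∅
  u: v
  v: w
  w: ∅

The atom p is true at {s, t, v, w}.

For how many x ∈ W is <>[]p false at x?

s: successors {t, v}; []p there: t:T, v:T. ✓
t: no successors, so <>[]p fails. ✗
u: successors {v}; []p there: v:T. ✓
v: successors {w}; []p there: w:T. ✓
w: no successors, so <>[]p fails. ✗
Satisfying worlds: {s, u, v}.
So <>[]p fails at the other 2 worlds.

2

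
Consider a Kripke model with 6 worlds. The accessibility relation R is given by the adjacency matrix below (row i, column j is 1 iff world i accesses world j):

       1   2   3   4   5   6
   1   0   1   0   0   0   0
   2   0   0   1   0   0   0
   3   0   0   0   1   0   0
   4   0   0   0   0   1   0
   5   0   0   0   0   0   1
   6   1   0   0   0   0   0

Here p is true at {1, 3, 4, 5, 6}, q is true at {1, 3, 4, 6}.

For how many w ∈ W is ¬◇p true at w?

1: ◇p is F. ✓
2: ◇p is T. ✗
3: ◇p is T. ✗
4: ◇p is T. ✗
5: ◇p is T. ✗
6: ◇p is T. ✗
Satisfying worlds: {1}.

1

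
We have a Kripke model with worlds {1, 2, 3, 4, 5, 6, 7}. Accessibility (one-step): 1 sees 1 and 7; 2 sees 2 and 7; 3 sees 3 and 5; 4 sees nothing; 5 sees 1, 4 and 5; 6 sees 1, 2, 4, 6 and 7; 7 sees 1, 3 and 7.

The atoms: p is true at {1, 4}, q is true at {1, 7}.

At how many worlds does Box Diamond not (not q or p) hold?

1: successors {1, 7}; Diamond not (not q or p) there: 1:T, 7:T. ✓
2: successors {2, 7}; Diamond not (not q or p) there: 2:T, 7:T. ✓
3: successors {3, 5}; Diamond not (not q or p) there: 3:F, 5:F. ✗
4: no successors, so Box Diamond not (not q or p) holds vacuously. ✓
5: successors {1, 4, 5}; Diamond not (not q or p) there: 1:T, 4:F, 5:F. ✗
6: successors {1, 2, 4, 6, 7}; Diamond not (not q or p) there: 1:T, 2:T, 4:F, 6:T, 7:T. ✗
7: successors {1, 3, 7}; Diamond not (not q or p) there: 1:T, 3:F, 7:T. ✗
Satisfying worlds: {1, 2, 4}.

3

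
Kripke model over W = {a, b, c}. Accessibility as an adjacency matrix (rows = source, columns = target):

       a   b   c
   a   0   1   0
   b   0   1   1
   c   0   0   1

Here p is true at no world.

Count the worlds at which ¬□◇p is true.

3

a: □◇p is F. ✓
b: □◇p is F. ✓
c: □◇p is F. ✓
Satisfying worlds: {a, b, c}.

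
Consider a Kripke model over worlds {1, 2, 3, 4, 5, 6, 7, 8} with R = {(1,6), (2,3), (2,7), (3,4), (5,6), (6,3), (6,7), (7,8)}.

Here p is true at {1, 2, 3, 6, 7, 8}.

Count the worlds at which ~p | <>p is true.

6

1: ~p is F, <>p is T. ✓
2: ~p is F, <>p is T. ✓
3: ~p is F, <>p is F. ✗
4: ~p is T, <>p is F. ✓
5: ~p is T, <>p is T. ✓
6: ~p is F, <>p is T. ✓
7: ~p is F, <>p is T. ✓
8: ~p is F, <>p is F. ✗
Satisfying worlds: {1, 2, 4, 5, 6, 7}.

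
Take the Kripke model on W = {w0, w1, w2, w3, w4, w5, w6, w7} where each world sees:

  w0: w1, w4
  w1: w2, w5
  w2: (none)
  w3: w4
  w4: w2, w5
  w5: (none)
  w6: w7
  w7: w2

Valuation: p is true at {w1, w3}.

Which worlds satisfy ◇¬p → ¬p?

{w0, w2, w4, w5, w6, w7}

w0: ◇¬p is T, ¬p is T. ✓
w1: ◇¬p is T, ¬p is F. ✗
w2: ◇¬p is F, ¬p is T. ✓
w3: ◇¬p is T, ¬p is F. ✗
w4: ◇¬p is T, ¬p is T. ✓
w5: ◇¬p is F, ¬p is T. ✓
w6: ◇¬p is T, ¬p is T. ✓
w7: ◇¬p is T, ¬p is T. ✓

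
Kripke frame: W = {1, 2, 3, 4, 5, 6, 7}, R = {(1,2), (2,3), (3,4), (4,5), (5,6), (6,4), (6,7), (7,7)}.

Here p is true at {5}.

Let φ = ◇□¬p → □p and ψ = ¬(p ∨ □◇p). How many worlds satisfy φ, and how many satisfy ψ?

2 and 5

For ◇□¬p → □p:
1: ◇□¬p is T, □p is F. ✗
2: ◇□¬p is T, □p is F. ✗
3: ◇□¬p is F, □p is F. ✓
4: ◇□¬p is T, □p is T. ✓
5: ◇□¬p is T, □p is F. ✗
6: ◇□¬p is T, □p is F. ✗
7: ◇□¬p is T, □p is F. ✗
— 2 worlds.
For ¬(p ∨ □◇p):
1: p ∨ □◇p is F. ✓
2: p ∨ □◇p is F. ✓
3: p ∨ □◇p is T. ✗
4: p ∨ □◇p is F. ✓
5: p ∨ □◇p is T. ✗
6: p ∨ □◇p is F. ✓
7: p ∨ □◇p is F. ✓
— 5 worlds.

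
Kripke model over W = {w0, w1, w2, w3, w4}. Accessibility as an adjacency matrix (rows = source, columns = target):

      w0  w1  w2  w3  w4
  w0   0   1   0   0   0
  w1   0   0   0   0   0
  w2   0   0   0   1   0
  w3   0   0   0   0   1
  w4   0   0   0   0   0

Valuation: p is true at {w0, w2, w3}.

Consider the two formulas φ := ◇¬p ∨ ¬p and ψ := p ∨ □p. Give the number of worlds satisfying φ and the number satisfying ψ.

4 and 5

For ◇¬p ∨ ¬p:
w0: ◇¬p is T, ¬p is F. ✓
w1: ◇¬p is F, ¬p is T. ✓
w2: ◇¬p is F, ¬p is F. ✗
w3: ◇¬p is T, ¬p is F. ✓
w4: ◇¬p is F, ¬p is T. ✓
— 4 worlds.
For p ∨ □p:
w0: p is T, □p is F. ✓
w1: p is F, □p is T. ✓
w2: p is T, □p is T. ✓
w3: p is T, □p is F. ✓
w4: p is F, □p is T. ✓
— 5 worlds.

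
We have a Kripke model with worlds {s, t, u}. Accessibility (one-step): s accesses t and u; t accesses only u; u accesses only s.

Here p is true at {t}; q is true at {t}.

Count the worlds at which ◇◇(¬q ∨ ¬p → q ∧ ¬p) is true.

1

s: successors {t, u}; ◇(¬q ∨ ¬p → q ∧ ¬p) there: t:F, u:F. ✗
t: successors {u}; ◇(¬q ∨ ¬p → q ∧ ¬p) there: u:F. ✗
u: successors {s}; ◇(¬q ∨ ¬p → q ∧ ¬p) there: s:T. ✓
Satisfying worlds: {u}.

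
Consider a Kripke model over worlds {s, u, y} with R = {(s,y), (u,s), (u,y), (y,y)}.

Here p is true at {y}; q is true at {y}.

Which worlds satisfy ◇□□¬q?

∅

s: successors {y}; □□¬q there: y:F. ✗
u: successors {s, y}; □□¬q there: s:F, y:F. ✗
y: successors {y}; □□¬q there: y:F. ✗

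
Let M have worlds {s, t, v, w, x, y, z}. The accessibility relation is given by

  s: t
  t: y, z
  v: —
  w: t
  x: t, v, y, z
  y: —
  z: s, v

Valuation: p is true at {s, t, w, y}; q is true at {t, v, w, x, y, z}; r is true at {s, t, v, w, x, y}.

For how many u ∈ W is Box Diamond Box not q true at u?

4

s: successors {t}; Diamond Box not q there: t:T. ✓
t: successors {y, z}; Diamond Box not q there: y:F, z:T. ✗
v: no successors, so Box Diamond Box not q holds vacuously. ✓
w: successors {t}; Diamond Box not q there: t:T. ✓
x: successors {t, v, y, z}; Diamond Box not q there: t:T, v:F, y:F, z:T. ✗
y: no successors, so Box Diamond Box not q holds vacuously. ✓
z: successors {s, v}; Diamond Box not q there: s:F, v:F. ✗
Satisfying worlds: {s, v, w, y}.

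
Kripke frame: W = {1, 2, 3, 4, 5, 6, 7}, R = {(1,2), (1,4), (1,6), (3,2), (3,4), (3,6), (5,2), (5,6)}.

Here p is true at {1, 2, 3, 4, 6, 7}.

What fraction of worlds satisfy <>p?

1: successors {2, 4, 6}; p there: 2:T, 4:T, 6:T. ✓
2: no successors, so <>p fails. ✗
3: successors {2, 4, 6}; p there: 2:T, 4:T, 6:T. ✓
4: no successors, so <>p fails. ✗
5: successors {2, 6}; p there: 2:T, 6:T. ✓
6: no successors, so <>p fails. ✗
7: no successors, so <>p fails. ✗
That's 3 of 7 worlds, so 3/7.

3/7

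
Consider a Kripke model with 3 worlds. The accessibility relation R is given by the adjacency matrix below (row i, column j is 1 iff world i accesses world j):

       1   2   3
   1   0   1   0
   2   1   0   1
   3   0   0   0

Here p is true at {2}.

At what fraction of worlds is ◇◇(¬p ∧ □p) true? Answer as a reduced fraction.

1: successors {2}; ◇(¬p ∧ □p) there: 2:T. ✓
2: successors {1, 3}; ◇(¬p ∧ □p) there: 1:F, 3:F. ✗
3: no successors, so ◇◇(¬p ∧ □p) fails. ✗
That's 1 of 3 worlds, so 1/3.

1/3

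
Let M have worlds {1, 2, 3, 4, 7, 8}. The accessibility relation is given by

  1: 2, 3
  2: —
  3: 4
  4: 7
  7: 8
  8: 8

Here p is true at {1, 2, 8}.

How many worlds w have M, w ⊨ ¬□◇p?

2

1: □◇p is F. ✓
2: □◇p is T. ✗
3: □◇p is F. ✓
4: □◇p is T. ✗
7: □◇p is T. ✗
8: □◇p is T. ✗
Satisfying worlds: {1, 3}.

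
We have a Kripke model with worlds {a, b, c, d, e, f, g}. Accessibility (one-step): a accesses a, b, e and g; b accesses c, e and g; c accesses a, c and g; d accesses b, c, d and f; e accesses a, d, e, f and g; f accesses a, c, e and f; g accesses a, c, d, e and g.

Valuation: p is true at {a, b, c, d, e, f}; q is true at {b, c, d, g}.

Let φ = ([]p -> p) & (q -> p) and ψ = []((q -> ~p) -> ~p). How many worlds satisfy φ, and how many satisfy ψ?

6 and 0

For ([]p -> p) & (q -> p):
a: []p -> p is T, q -> p is T. ✓
b: []p -> p is T, q -> p is T. ✓
c: []p -> p is T, q -> p is T. ✓
d: []p -> p is T, q -> p is T. ✓
e: []p -> p is T, q -> p is T. ✓
f: []p -> p is T, q -> p is T. ✓
g: []p -> p is T, q -> p is F. ✗
— 6 worlds.
For []((q -> ~p) -> ~p):
a: successors {a, b, e, g}; (q -> ~p) -> ~p there: a:F, b:T, e:F, g:T. ✗
b: successors {c, e, g}; (q -> ~p) -> ~p there: c:T, e:F, g:T. ✗
c: successors {a, c, g}; (q -> ~p) -> ~p there: a:F, c:T, g:T. ✗
d: successors {b, c, d, f}; (q -> ~p) -> ~p there: b:T, c:T, d:T, f:F. ✗
e: successors {a, d, e, f, g}; (q -> ~p) -> ~p there: a:F, d:T, e:F, f:F, g:T. ✗
f: successors {a, c, e, f}; (q -> ~p) -> ~p there: a:F, c:T, e:F, f:F. ✗
g: successors {a, c, d, e, g}; (q -> ~p) -> ~p there: a:F, c:T, d:T, e:F, g:T. ✗
— 0 worlds.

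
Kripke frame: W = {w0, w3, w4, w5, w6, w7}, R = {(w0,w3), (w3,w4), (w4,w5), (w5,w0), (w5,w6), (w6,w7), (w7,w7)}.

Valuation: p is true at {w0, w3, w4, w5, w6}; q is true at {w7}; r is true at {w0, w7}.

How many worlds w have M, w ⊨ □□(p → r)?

w0: successors {w3}; □(p → r) there: w3:F. ✗
w3: successors {w4}; □(p → r) there: w4:F. ✗
w4: successors {w5}; □(p → r) there: w5:F. ✗
w5: successors {w0, w6}; □(p → r) there: w0:F, w6:T. ✗
w6: successors {w7}; □(p → r) there: w7:T. ✓
w7: successors {w7}; □(p → r) there: w7:T. ✓
Satisfying worlds: {w6, w7}.

2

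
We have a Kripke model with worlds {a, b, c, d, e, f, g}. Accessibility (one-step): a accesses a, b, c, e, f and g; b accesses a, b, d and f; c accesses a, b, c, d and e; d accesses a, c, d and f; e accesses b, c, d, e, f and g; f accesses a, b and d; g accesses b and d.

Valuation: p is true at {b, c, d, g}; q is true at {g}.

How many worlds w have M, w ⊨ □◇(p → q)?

5

a: successors {a, b, c, e, f, g}; ◇(p → q) there: a:T, b:T, c:T, e:T, f:T, g:F. ✗
b: successors {a, b, d, f}; ◇(p → q) there: a:T, b:T, d:T, f:T. ✓
c: successors {a, b, c, d, e}; ◇(p → q) there: a:T, b:T, c:T, d:T, e:T. ✓
d: successors {a, c, d, f}; ◇(p → q) there: a:T, c:T, d:T, f:T. ✓
e: successors {b, c, d, e, f, g}; ◇(p → q) there: b:T, c:T, d:T, e:T, f:T, g:F. ✗
f: successors {a, b, d}; ◇(p → q) there: a:T, b:T, d:T. ✓
g: successors {b, d}; ◇(p → q) there: b:T, d:T. ✓
Satisfying worlds: {b, c, d, f, g}.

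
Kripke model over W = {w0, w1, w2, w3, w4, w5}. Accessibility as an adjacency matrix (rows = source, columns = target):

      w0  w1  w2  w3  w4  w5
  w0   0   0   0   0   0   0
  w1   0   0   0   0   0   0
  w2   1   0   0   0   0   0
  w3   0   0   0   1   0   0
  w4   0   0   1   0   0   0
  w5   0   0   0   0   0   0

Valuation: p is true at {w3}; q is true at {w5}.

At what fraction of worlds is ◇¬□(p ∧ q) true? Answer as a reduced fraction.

1/3

w0: no successors, so ◇¬□(p ∧ q) fails. ✗
w1: no successors, so ◇¬□(p ∧ q) fails. ✗
w2: successors {w0}; ¬□(p ∧ q) there: w0:F. ✗
w3: successors {w3}; ¬□(p ∧ q) there: w3:T. ✓
w4: successors {w2}; ¬□(p ∧ q) there: w2:T. ✓
w5: no successors, so ◇¬□(p ∧ q) fails. ✗
That's 2 of 6 worlds, so 2/6 = 1/3.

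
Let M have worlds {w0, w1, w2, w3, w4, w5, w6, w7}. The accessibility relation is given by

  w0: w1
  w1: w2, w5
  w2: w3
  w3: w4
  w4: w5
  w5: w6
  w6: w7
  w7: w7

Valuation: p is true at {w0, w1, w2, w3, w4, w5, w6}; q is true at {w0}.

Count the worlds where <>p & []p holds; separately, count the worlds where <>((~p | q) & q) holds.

For <>p & []p:
w0: <>p is T, []p is T. ✓
w1: <>p is T, []p is T. ✓
w2: <>p is T, []p is T. ✓
w3: <>p is T, []p is T. ✓
w4: <>p is T, []p is T. ✓
w5: <>p is T, []p is T. ✓
w6: <>p is F, []p is F. ✗
w7: <>p is F, []p is F. ✗
— 6 worlds.
For <>((~p | q) & q):
w0: successors {w1}; (~p | q) & q there: w1:F. ✗
w1: successors {w2, w5}; (~p | q) & q there: w2:F, w5:F. ✗
w2: successors {w3}; (~p | q) & q there: w3:F. ✗
w3: successors {w4}; (~p | q) & q there: w4:F. ✗
w4: successors {w5}; (~p | q) & q there: w5:F. ✗
w5: successors {w6}; (~p | q) & q there: w6:F. ✗
w6: successors {w7}; (~p | q) & q there: w7:F. ✗
w7: successors {w7}; (~p | q) & q there: w7:F. ✗
— 0 worlds.

6 and 0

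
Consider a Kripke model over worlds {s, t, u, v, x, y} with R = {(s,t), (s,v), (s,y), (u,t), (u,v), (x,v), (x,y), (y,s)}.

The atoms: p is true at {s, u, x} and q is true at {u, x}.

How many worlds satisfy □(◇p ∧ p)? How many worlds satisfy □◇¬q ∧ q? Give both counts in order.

2 and 0

For □(◇p ∧ p):
s: successors {t, v, y}; ◇p ∧ p there: t:F, v:F, y:F. ✗
t: no successors, so □(◇p ∧ p) holds vacuously. ✓
u: successors {t, v}; ◇p ∧ p there: t:F, v:F. ✗
v: no successors, so □(◇p ∧ p) holds vacuously. ✓
x: successors {v, y}; ◇p ∧ p there: v:F, y:F. ✗
y: successors {s}; ◇p ∧ p there: s:F. ✗
— 2 worlds.
For □◇¬q ∧ q:
s: □◇¬q is F, q is F. ✗
t: □◇¬q is T, q is F. ✗
u: □◇¬q is F, q is T. ✗
v: □◇¬q is T, q is F. ✗
x: □◇¬q is F, q is T. ✗
y: □◇¬q is T, q is F. ✗
— 0 worlds.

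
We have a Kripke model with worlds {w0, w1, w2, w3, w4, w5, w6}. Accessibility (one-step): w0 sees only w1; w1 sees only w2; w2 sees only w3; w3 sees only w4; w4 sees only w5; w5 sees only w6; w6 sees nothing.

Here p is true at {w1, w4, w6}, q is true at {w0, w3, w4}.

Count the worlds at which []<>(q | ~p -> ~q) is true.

w0: successors {w1}; <>(q | ~p -> ~q) there: w1:T. ✓
w1: successors {w2}; <>(q | ~p -> ~q) there: w2:F. ✗
w2: successors {w3}; <>(q | ~p -> ~q) there: w3:F. ✗
w3: successors {w4}; <>(q | ~p -> ~q) there: w4:T. ✓
w4: successors {w5}; <>(q | ~p -> ~q) there: w5:T. ✓
w5: successors {w6}; <>(q | ~p -> ~q) there: w6:F. ✗
w6: no successors, so []<>(q | ~p -> ~q) holds vacuously. ✓
Satisfying worlds: {w0, w3, w4, w6}.

4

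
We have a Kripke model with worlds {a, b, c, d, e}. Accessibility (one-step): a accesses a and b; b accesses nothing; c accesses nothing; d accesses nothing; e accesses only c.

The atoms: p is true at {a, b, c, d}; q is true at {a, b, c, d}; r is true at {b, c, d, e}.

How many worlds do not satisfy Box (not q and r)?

2

a: successors {a, b}; not q and r there: a:F, b:F. ✗
b: no successors, so Box (not q and r) holds vacuously. ✓
c: no successors, so Box (not q and r) holds vacuously. ✓
d: no successors, so Box (not q and r) holds vacuously. ✓
e: successors {c}; not q and r there: c:F. ✗
Satisfying worlds: {b, c, d}.
So Box (not q and r) fails at the other 2 worlds.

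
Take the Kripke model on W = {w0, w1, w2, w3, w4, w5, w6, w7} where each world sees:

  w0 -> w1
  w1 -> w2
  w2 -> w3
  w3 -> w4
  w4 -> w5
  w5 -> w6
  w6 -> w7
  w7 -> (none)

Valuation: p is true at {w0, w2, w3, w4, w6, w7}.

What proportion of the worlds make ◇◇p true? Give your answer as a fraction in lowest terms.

5/8

w0: successors {w1}; ◇p there: w1:T. ✓
w1: successors {w2}; ◇p there: w2:T. ✓
w2: successors {w3}; ◇p there: w3:T. ✓
w3: successors {w4}; ◇p there: w4:F. ✗
w4: successors {w5}; ◇p there: w5:T. ✓
w5: successors {w6}; ◇p there: w6:T. ✓
w6: successors {w7}; ◇p there: w7:F. ✗
w7: no successors, so ◇◇p fails. ✗
That's 5 of 8 worlds, so 5/8.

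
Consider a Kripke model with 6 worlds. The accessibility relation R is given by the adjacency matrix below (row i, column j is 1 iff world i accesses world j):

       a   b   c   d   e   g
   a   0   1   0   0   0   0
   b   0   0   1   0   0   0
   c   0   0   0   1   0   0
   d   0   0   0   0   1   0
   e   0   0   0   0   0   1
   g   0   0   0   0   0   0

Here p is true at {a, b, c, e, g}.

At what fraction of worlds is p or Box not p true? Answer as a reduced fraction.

a: p is T, Box not p is F. ✓
b: p is T, Box not p is F. ✓
c: p is T, Box not p is T. ✓
d: p is F, Box not p is F. ✗
e: p is T, Box not p is F. ✓
g: p is T, Box not p is T. ✓
That's 5 of 6 worlds, so 5/6.

5/6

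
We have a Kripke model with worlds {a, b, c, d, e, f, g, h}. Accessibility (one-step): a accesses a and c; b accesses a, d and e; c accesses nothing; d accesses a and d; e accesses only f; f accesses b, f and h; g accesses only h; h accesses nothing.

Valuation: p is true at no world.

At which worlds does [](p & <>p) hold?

a: successors {a, c}; p & <>p there: a:F, c:F. ✗
b: successors {a, d, e}; p & <>p there: a:F, d:F, e:F. ✗
c: no successors, so [](p & <>p) holds vacuously. ✓
d: successors {a, d}; p & <>p there: a:F, d:F. ✗
e: successors {f}; p & <>p there: f:F. ✗
f: successors {b, f, h}; p & <>p there: b:F, f:F, h:F. ✗
g: successors {h}; p & <>p there: h:F. ✗
h: no successors, so [](p & <>p) holds vacuously. ✓

{c, h}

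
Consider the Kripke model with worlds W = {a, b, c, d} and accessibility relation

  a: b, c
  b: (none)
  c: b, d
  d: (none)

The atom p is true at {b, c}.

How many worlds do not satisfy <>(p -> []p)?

2

a: successors {b, c}; p -> []p there: b:T, c:F. ✓
b: no successors, so <>(p -> []p) fails. ✗
c: successors {b, d}; p -> []p there: b:T, d:T. ✓
d: no successors, so <>(p -> []p) fails. ✗
Satisfying worlds: {a, c}.
So <>(p -> []p) fails at the other 2 worlds.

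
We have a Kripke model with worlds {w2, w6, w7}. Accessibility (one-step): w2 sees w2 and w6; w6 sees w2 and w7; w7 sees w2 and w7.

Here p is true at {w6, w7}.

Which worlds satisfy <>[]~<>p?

w2: successors {w2, w6}; []~<>p there: w2:F, w6:F. ✗
w6: successors {w2, w7}; []~<>p there: w2:F, w7:F. ✗
w7: successors {w2, w7}; []~<>p there: w2:F, w7:F. ✗

∅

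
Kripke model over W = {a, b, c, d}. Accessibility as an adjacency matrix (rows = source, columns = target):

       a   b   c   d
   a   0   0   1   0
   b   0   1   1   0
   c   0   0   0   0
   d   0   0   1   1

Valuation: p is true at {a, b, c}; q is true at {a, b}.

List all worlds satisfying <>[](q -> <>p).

{a, b, d}

a: successors {c}; [](q -> <>p) there: c:T. ✓
b: successors {b, c}; [](q -> <>p) there: b:T, c:T. ✓
c: no successors, so <>[](q -> <>p) fails. ✗
d: successors {c, d}; [](q -> <>p) there: c:T, d:T. ✓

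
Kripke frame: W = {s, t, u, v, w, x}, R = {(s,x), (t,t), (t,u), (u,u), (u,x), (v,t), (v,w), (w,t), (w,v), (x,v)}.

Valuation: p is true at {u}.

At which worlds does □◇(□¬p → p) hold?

s: successors {x}; ◇(□¬p → p) there: x:F. ✗
t: successors {t, u}; ◇(□¬p → p) there: t:T, u:T. ✓
u: successors {u, x}; ◇(□¬p → p) there: u:T, x:F. ✗
v: successors {t, w}; ◇(□¬p → p) there: t:T, w:T. ✓
w: successors {t, v}; ◇(□¬p → p) there: t:T, v:T. ✓
x: successors {v}; ◇(□¬p → p) there: v:T. ✓

{t, v, w, x}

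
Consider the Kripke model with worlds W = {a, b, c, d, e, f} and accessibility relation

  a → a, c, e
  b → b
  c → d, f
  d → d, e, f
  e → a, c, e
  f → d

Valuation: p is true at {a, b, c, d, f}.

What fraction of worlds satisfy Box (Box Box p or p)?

a: successors {a, c, e}; Box Box p or p there: a:T, c:T, e:F. ✗
b: successors {b}; Box Box p or p there: b:T. ✓
c: successors {d, f}; Box Box p or p there: d:T, f:T. ✓
d: successors {d, e, f}; Box Box p or p there: d:T, e:F, f:T. ✗
e: successors {a, c, e}; Box Box p or p there: a:T, c:T, e:F. ✗
f: successors {d}; Box Box p or p there: d:T. ✓
That's 3 of 6 worlds, so 3/6 = 1/2.

1/2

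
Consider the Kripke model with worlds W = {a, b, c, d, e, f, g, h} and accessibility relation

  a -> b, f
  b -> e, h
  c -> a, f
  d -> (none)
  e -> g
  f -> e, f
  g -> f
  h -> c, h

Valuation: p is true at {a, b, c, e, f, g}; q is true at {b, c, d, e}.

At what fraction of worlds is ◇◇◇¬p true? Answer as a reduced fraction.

a: successors {b, f}; ◇◇¬p there: b:T, f:F. ✓
b: successors {e, h}; ◇◇¬p there: e:F, h:T. ✓
c: successors {a, f}; ◇◇¬p there: a:T, f:F. ✓
d: no successors, so ◇◇◇¬p fails. ✗
e: successors {g}; ◇◇¬p there: g:F. ✗
f: successors {e, f}; ◇◇¬p there: e:F, f:F. ✗
g: successors {f}; ◇◇¬p there: f:F. ✗
h: successors {c, h}; ◇◇¬p there: c:F, h:T. ✓
That's 4 of 8 worlds, so 4/8 = 1/2.

1/2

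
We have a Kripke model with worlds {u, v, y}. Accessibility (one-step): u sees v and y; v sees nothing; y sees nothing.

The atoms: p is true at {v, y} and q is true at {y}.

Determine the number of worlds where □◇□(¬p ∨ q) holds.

2

u: successors {v, y}; ◇□(¬p ∨ q) there: v:F, y:F. ✗
v: no successors, so □◇□(¬p ∨ q) holds vacuously. ✓
y: no successors, so □◇□(¬p ∨ q) holds vacuously. ✓
Satisfying worlds: {v, y}.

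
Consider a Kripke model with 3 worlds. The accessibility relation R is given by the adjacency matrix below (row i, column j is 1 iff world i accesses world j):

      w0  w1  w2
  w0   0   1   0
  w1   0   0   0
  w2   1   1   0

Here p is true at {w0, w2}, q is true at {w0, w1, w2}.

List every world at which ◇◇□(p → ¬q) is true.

{w2}

w0: successors {w1}; ◇□(p → ¬q) there: w1:F. ✗
w1: no successors, so ◇◇□(p → ¬q) fails. ✗
w2: successors {w0, w1}; ◇□(p → ¬q) there: w0:T, w1:F. ✓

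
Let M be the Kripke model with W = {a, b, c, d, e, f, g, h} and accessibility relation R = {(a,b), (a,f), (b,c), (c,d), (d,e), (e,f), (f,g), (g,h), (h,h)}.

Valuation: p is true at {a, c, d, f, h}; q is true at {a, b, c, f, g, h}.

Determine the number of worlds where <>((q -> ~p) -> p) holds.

a: successors {b, f}; (q -> ~p) -> p there: b:F, f:T. ✓
b: successors {c}; (q -> ~p) -> p there: c:T. ✓
c: successors {d}; (q -> ~p) -> p there: d:T. ✓
d: successors {e}; (q -> ~p) -> p there: e:F. ✗
e: successors {f}; (q -> ~p) -> p there: f:T. ✓
f: successors {g}; (q -> ~p) -> p there: g:F. ✗
g: successors {h}; (q -> ~p) -> p there: h:T. ✓
h: successors {h}; (q -> ~p) -> p there: h:T. ✓
Satisfying worlds: {a, b, c, e, g, h}.

6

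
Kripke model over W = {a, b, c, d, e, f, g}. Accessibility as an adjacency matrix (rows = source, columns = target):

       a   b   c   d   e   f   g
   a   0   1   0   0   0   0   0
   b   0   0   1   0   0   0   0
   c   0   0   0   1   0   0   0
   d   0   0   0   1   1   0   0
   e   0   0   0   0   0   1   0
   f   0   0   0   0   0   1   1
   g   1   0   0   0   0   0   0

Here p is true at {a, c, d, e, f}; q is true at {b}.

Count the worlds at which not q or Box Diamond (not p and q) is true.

a: not q is T, Box Diamond (not p and q) is F. ✓
b: not q is F, Box Diamond (not p and q) is F. ✗
c: not q is T, Box Diamond (not p and q) is F. ✓
d: not q is T, Box Diamond (not p and q) is F. ✓
e: not q is T, Box Diamond (not p and q) is F. ✓
f: not q is T, Box Diamond (not p and q) is F. ✓
g: not q is T, Box Diamond (not p and q) is T. ✓
Satisfying worlds: {a, c, d, e, f, g}.

6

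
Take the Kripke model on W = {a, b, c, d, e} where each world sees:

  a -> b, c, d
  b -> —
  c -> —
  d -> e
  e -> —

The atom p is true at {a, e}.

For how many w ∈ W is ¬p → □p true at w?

a: ¬p is F, □p is F. ✓
b: ¬p is T, □p is T. ✓
c: ¬p is T, □p is T. ✓
d: ¬p is T, □p is T. ✓
e: ¬p is F, □p is T. ✓
Satisfying worlds: {a, b, c, d, e}.

5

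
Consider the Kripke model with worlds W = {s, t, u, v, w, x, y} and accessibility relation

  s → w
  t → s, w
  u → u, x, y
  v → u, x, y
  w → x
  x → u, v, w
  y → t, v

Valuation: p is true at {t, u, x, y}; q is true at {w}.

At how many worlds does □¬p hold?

s: successors {w}; ¬p there: w:T. ✓
t: successors {s, w}; ¬p there: s:T, w:T. ✓
u: successors {u, x, y}; ¬p there: u:F, x:F, y:F. ✗
v: successors {u, x, y}; ¬p there: u:F, x:F, y:F. ✗
w: successors {x}; ¬p there: x:F. ✗
x: successors {u, v, w}; ¬p there: u:F, v:T, w:T. ✗
y: successors {t, v}; ¬p there: t:F, v:T. ✗
Satisfying worlds: {s, t}.

2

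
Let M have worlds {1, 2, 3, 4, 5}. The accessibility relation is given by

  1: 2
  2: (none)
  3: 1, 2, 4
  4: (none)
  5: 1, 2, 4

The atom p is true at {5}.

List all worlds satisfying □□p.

1: successors {2}; □p there: 2:T. ✓
2: no successors, so □□p holds vacuously. ✓
3: successors {1, 2, 4}; □p there: 1:F, 2:T, 4:T. ✗
4: no successors, so □□p holds vacuously. ✓
5: successors {1, 2, 4}; □p there: 1:F, 2:T, 4:T. ✗

{1, 2, 4}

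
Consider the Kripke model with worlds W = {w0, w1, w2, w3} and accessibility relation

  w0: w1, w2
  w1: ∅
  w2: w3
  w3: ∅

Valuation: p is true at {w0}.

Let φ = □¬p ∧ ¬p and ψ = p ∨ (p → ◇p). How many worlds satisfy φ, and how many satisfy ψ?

3 and 4

For □¬p ∧ ¬p:
w0: □¬p is T, ¬p is F. ✗
w1: □¬p is T, ¬p is T. ✓
w2: □¬p is T, ¬p is T. ✓
w3: □¬p is T, ¬p is T. ✓
— 3 worlds.
For p ∨ (p → ◇p):
w0: p is T, p → ◇p is F. ✓
w1: p is F, p → ◇p is T. ✓
w2: p is F, p → ◇p is T. ✓
w3: p is F, p → ◇p is T. ✓
— 4 worlds.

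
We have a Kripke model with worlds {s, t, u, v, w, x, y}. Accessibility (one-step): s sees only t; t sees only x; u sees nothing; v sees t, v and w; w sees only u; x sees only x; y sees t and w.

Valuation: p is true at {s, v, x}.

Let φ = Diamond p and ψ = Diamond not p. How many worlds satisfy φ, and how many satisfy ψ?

3 and 4

For Diamond p:
s: successors {t}; p there: t:F. ✗
t: successors {x}; p there: x:T. ✓
u: no successors, so Diamond p fails. ✗
v: successors {t, v, w}; p there: t:F, v:T, w:F. ✓
w: successors {u}; p there: u:F. ✗
x: successors {x}; p there: x:T. ✓
y: successors {t, w}; p there: t:F, w:F. ✗
— 3 worlds.
For Diamond not p:
s: successors {t}; not p there: t:T. ✓
t: successors {x}; not p there: x:F. ✗
u: no successors, so Diamond not p fails. ✗
v: successors {t, v, w}; not p there: t:T, v:F, w:T. ✓
w: successors {u}; not p there: u:T. ✓
x: successors {x}; not p there: x:F. ✗
y: successors {t, w}; not p there: t:T, w:T. ✓
— 4 worlds.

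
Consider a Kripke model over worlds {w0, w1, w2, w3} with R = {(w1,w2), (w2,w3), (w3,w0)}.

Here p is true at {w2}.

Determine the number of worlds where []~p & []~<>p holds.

w0: []~p is T, []~<>p is T. ✓
w1: []~p is F, []~<>p is T. ✗
w2: []~p is T, []~<>p is T. ✓
w3: []~p is T, []~<>p is T. ✓
Satisfying worlds: {w0, w2, w3}.

3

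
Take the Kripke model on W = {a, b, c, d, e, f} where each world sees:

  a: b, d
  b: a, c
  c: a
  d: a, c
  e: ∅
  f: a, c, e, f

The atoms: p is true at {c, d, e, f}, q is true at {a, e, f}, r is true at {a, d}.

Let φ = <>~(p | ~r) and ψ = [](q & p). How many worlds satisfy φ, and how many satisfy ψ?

4 and 1

For <>~(p | ~r):
a: successors {b, d}; ~(p | ~r) there: b:F, d:F. ✗
b: successors {a, c}; ~(p | ~r) there: a:T, c:F. ✓
c: successors {a}; ~(p | ~r) there: a:T. ✓
d: successors {a, c}; ~(p | ~r) there: a:T, c:F. ✓
e: no successors, so <>~(p | ~r) fails. ✗
f: successors {a, c, e, f}; ~(p | ~r) there: a:T, c:F, e:F, f:F. ✓
— 4 worlds.
For [](q & p):
a: successors {b, d}; q & p there: b:F, d:F. ✗
b: successors {a, c}; q & p there: a:F, c:F. ✗
c: successors {a}; q & p there: a:F. ✗
d: successors {a, c}; q & p there: a:F, c:F. ✗
e: no successors, so [](q & p) holds vacuously. ✓
f: successors {a, c, e, f}; q & p there: a:F, c:F, e:T, f:T. ✗
— 1 world.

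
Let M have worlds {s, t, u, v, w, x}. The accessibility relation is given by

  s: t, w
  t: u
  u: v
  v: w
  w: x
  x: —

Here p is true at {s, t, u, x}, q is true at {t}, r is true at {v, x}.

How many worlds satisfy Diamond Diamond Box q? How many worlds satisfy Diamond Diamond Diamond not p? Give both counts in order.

2 and 2

For Diamond Diamond Box q:
s: successors {t, w}; Diamond Box q there: t:F, w:T. ✓
t: successors {u}; Diamond Box q there: u:F. ✗
u: successors {v}; Diamond Box q there: v:F. ✗
v: successors {w}; Diamond Box q there: w:T. ✓
w: successors {x}; Diamond Box q there: x:F. ✗
x: no successors, so Diamond Diamond Box q fails. ✗
— 2 worlds.
For Diamond Diamond Diamond not p:
s: successors {t, w}; Diamond Diamond not p there: t:T, w:F. ✓
t: successors {u}; Diamond Diamond not p there: u:T. ✓
u: successors {v}; Diamond Diamond not p there: v:F. ✗
v: successors {w}; Diamond Diamond not p there: w:F. ✗
w: successors {x}; Diamond Diamond not p there: x:F. ✗
x: no successors, so Diamond Diamond Diamond not p fails. ✗
— 2 worlds.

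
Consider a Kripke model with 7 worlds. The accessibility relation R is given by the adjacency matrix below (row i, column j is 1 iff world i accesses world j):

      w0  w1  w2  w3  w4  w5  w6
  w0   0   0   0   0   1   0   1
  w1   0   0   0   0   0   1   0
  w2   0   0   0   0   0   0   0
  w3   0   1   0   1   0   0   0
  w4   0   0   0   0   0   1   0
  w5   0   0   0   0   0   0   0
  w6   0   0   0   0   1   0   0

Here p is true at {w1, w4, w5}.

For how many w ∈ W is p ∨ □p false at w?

2

w0: p is F, □p is F. ✗
w1: p is T, □p is T. ✓
w2: p is F, □p is T. ✓
w3: p is F, □p is F. ✗
w4: p is T, □p is T. ✓
w5: p is T, □p is T. ✓
w6: p is F, □p is T. ✓
Satisfying worlds: {w1, w2, w4, w5, w6}.
So p ∨ □p fails at the other 2 worlds.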